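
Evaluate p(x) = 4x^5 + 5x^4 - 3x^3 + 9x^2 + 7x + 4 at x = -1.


Using direct substitution:
  4 * (-1)^5 = -4
  5 * (-1)^4 = 5
  -3 * (-1)^3 = 3
  9 * (-1)^2 = 9
  7 * (-1)^1 = -7
  constant: 4
Sum = -4 + 5 + 3 + 9 - 7 + 4 = 10


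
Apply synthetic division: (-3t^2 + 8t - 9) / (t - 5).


Synthetic division with c = 5. Coefficients: -3, 8, -9
Bring down -3.
  -3 * 5 = -15; -15 + 8 = -7
  -7 * 5 = -35; -35 - 9 = -44
Quotient: -3t - 7, Remainder: -44


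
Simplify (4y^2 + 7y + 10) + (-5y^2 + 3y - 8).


Align terms by degree and add:
  4y^2 + 7y + 10
  -5y^2 + 3y - 8
= -y^2 + 10y + 2


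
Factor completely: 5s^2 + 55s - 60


Roots satisfy r1 + r2 = -b/a = -11 and r1*r2 = c/a = -12.
So r1 = -12, r2 = 1.
5s^2 + 55s - 60 = 5(s - r1)(s - r2) = 5(s + 12)(s - 1)


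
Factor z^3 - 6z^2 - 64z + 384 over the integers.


Try integer roots (divisors of 384). z=-8: p(-8)=0.
Divide out (z + 8): quotient is z^2 - 14z + 48.
Factor the quadratic: (z - 6)(z - 8)
Result: (z + 8)(z - 6)(z - 8)


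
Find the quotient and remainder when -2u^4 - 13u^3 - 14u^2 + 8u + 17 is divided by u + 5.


(-2u^4 - 13u^3 - 14u^2 + 8u + 17) / (u + 5)
Step 1: -2u^3 * (u + 5) = -2u^4 - 10u^3; subtract.
Step 2: -3u^2 * (u + 5) = -3u^3 - 15u^2; subtract.
Step 3: u * (u + 5) = u^2 + 5u; subtract.
Step 4: 3 * (u + 5) = 3u + 15; subtract.
Quotient: -2u^3 - 3u^2 + u + 3, Remainder: 2


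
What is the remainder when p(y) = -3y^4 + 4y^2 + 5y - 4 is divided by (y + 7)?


By the Remainder Theorem, the remainder equals p(-7):
  -3*(-7)^4 = -7203
  0*(-7)^3 = 0
  4*(-7)^2 = 196
  5*(-7)^1 = -35
  constant: -4
Sum: -7203 + 0 + 196 - 35 - 4 = -7046


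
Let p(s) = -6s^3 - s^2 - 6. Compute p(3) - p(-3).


p(3) = -177
p(-3) = 147
p(3) - p(-3) = -177 - 147 = -324


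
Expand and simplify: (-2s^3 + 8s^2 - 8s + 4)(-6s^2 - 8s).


Distribute each term of the first polynomial:
  (-2s^3)(-6s^2 - 8s) = 12s^5 + 16s^4
  (8s^2)(-6s^2 - 8s) = -48s^4 - 64s^3
  (-8s)(-6s^2 - 8s) = 48s^3 + 64s^2
  (4)(-6s^2 - 8s) = -24s^2 - 32s
Sum: 12s^5 - 32s^4 - 16s^3 + 40s^2 - 32s


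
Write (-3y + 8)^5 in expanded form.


Expand (-3y + 8)^5 by repeated multiplication:
  (-3y + 8)^2 = 9y^2 - 48y + 64
  (-3y + 8)^3 = -27y^3 + 216y^2 - 576y + 512
  (-3y + 8)^4 = 81y^4 - 864y^3 + 3456y^2 - 6144y + 4096
= -243y^5 + 3240y^4 - 17280y^3 + 46080y^2 - 61440y + 32768


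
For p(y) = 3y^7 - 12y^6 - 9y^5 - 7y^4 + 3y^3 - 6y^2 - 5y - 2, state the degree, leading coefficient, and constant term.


Highest power of y is 7, with coefficient 3. Constant term is -2.
Degree = 7, leading coefficient = 3, constant term = -2


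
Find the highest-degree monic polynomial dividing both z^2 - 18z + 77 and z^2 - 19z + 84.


Factor each:
  z^2 - 18z + 77 = (z - 7)(z - 11)
  z^2 - 19z + 84 = (z - 7)(z - 12)
Common monic factor: z - 7


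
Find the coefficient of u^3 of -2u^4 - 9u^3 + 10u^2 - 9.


Read off the coefficient of u^3: -9


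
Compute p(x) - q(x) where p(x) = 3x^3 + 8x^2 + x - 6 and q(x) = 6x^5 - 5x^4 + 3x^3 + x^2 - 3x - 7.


Distribute the minus sign:
  (3x^3 + 8x^2 + x - 6)
- (6x^5 - 5x^4 + 3x^3 + x^2 - 3x - 7)
Negate second polynomial: -6x^5 + 5x^4 - 3x^3 - x^2 + 3x + 7
Add: -6x^5 + 5x^4 + 7x^2 + 4x + 1


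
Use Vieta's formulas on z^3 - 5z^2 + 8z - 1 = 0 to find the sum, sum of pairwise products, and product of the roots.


Monic cubic z^3+bz^2+cz+d=0: sum=-b, pairwise sum=c, product=-d.
b=-5, c=8, d=-1
r1+r2+r3 = 5
r1r2+r1r3+r2r3 = 8
r1r2r3 = 1


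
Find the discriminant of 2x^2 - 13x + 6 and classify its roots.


D = b^2 - 4ac = (-13)^2 - 4(2)(6) = 169 - 48 = 121
Since D > 0: two distinct rational roots


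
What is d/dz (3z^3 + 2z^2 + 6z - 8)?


Apply the power rule term by term:
  d/dz(3z^3) = 9z^2
  d/dz(2z^2) = 4z
  d/dz(6z) = 6
  d/dz(-8) = 0
p'(z) = 9z^2 + 4z + 6


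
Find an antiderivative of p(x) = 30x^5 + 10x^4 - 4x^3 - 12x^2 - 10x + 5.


Reverse power rule on each term:
  ∫ 30x^5 dx = 5x^6
  ∫ 10x^4 dx = 2x^5
  ∫ -4x^3 dx = -x^4
  ∫ -12x^2 dx = -4x^3
  ∫ -10x dx = -5x^2
  ∫ 5 dx = 5x
F(x) = 5x^6 + 2x^5 - x^4 - 4x^3 - 5x^2 + 5x + C


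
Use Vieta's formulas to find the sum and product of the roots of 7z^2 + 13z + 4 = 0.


For az^2+bz+c=0: sum = -b/a, product = c/a.
a=7, b=13, c=4
Sum = -(13)/7 = -13/7
Product = (4)/7 = 4/7


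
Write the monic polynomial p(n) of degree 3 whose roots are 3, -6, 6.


p(n) = (n - 3)(n + 6)(n - 6)
Expand: n^3 - 3n^2 - 36n + 108


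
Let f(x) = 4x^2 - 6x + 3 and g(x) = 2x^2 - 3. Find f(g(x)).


Substitute g(x) into f:
f(g(x)) = 4*(2x^2 - 3)^2 + (-6)*(2x^2 - 3) + 3
(2x^2 - 3)^2 = 4x^4 - 12x^2 + 9
Expand and combine: 16x^4 - 60x^2 + 57


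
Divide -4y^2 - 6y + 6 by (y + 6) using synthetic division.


Synthetic division with c = -6. Coefficients: -4, -6, 6
Bring down -4.
  -4 * -6 = 24; 24 - 6 = 18
  18 * -6 = -108; -108 + 6 = -102
Quotient: -4y + 18, Remainder: -102


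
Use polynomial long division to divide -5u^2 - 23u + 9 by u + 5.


(-5u^2 - 23u + 9) / (u + 5)
Step 1: -5u * (u + 5) = -5u^2 - 25u; subtract.
Step 2: 2 * (u + 5) = 2u + 10; subtract.
Quotient: -5u + 2, Remainder: -1


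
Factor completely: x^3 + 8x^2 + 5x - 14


Try integer roots (divisors of -14). x=-7: p(-7)=0.
Divide out (x + 7): quotient is x^2 + x - 2.
Factor the quadratic: (x - 1)(x + 2)
Result: (x + 7)(x - 1)(x + 2)


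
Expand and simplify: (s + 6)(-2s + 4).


Distribute each term of the first polynomial:
  (s)(-2s + 4) = -2s^2 + 4s
  (6)(-2s + 4) = -12s + 24
Sum: -2s^2 - 8s + 24


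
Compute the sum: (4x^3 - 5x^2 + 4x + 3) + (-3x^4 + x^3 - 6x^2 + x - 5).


Align terms by degree and add:
  4x^3 - 5x^2 + 4x + 3
  -3x^4 + x^3 - 6x^2 + x - 5
= -3x^4 + 5x^3 - 11x^2 + 5x - 2


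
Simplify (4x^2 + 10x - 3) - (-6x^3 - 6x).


Distribute the minus sign:
  (4x^2 + 10x - 3)
- (-6x^3 - 6x)
Negate second polynomial: 6x^3 + 6x
Add: 6x^3 + 4x^2 + 16x - 3


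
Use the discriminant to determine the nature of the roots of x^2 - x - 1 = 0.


D = b^2 - 4ac = (-1)^2 - 4(1)(-1) = 1 + 4 = 5
Since D > 0: two distinct irrational roots


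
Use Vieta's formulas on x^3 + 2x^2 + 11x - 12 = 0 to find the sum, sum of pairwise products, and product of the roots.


Monic cubic x^3+bx^2+cx+d=0: sum=-b, pairwise sum=c, product=-d.
b=2, c=11, d=-12
r1+r2+r3 = -2
r1r2+r1r3+r2r3 = 11
r1r2r3 = 12


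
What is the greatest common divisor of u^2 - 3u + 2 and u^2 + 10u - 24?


Factor each:
  u^2 - 3u + 2 = (u - 2)(u - 1)
  u^2 + 10u - 24 = (u - 2)(u + 12)
Common monic factor: u - 2


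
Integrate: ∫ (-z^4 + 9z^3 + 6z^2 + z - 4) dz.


Reverse power rule on each term:
  ∫ -z^4 dz = -(1/5)z^5
  ∫ 9z^3 dz = (9/4)z^4
  ∫ 6z^2 dz = 2z^3
  ∫ z dz = (1/2)z^2
  ∫ -4 dz = -4z
F(z) = -(1/5)z^5 + (9/4)z^4 + 2z^3 + (1/2)z^2 - 4z + C


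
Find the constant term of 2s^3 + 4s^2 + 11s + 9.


Read off the constant term: 9


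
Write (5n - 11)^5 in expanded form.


Expand (5n - 11)^5 by repeated multiplication:
  (5n - 11)^2 = 25n^2 - 110n + 121
  (5n - 11)^3 = 125n^3 - 825n^2 + 1815n - 1331
  (5n - 11)^4 = 625n^4 - 5500n^3 + 18150n^2 - 26620n + 14641
= 3125n^5 - 34375n^4 + 151250n^3 - 332750n^2 + 366025n - 161051


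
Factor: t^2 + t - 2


Roots satisfy r1 + r2 = -b/a = -1 and r1*r2 = c/a = -2.
So r1 = 1, r2 = -2.
t^2 + t - 2 = (t - r1)(t - r2) = (t - 1)(t + 2)


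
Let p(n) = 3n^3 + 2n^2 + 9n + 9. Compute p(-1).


Using direct substitution:
  3 * (-1)^3 = -3
  2 * (-1)^2 = 2
  9 * (-1)^1 = -9
  constant: 9
Sum = -3 + 2 - 9 + 9 = -1


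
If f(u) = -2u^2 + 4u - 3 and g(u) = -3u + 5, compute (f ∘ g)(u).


Substitute g(u) into f:
f(g(u)) = -2*(-3u + 5)^2 + 4*(-3u + 5) + (-3)
(-3u + 5)^2 = 9u^2 - 30u + 25
Expand and combine: -18u^2 + 48u - 33


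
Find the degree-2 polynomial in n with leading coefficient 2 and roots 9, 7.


p(n) = 2(n - 9)(n - 7)
Expand: 2n^2 - 32n + 126


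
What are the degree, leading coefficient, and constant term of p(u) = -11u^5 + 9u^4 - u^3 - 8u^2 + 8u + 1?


Highest power of u is 5, with coefficient -11. Constant term is 1.
Degree = 5, leading coefficient = -11, constant term = 1


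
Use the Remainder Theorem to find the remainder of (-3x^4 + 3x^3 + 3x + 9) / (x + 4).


By the Remainder Theorem, the remainder equals p(-4):
  -3*(-4)^4 = -768
  3*(-4)^3 = -192
  0*(-4)^2 = 0
  3*(-4)^1 = -12
  constant: 9
Sum: -768 - 192 + 0 - 12 + 9 = -963


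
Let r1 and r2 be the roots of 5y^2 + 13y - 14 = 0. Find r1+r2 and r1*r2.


For ay^2+by+c=0: sum = -b/a, product = c/a.
a=5, b=13, c=-14
Sum = -(13)/5 = -13/5
Product = (-14)/5 = -14/5


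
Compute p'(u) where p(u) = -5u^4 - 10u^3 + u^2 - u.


Apply the power rule term by term:
  d/du(-5u^4) = -20u^3
  d/du(-10u^3) = -30u^2
  d/du(u^2) = 2u
  d/du(-u) = -1
p'(u) = -20u^3 - 30u^2 + 2u - 1


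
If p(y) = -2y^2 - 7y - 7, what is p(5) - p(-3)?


p(5) = -92
p(-3) = -4
p(5) - p(-3) = -92 + 4 = -88


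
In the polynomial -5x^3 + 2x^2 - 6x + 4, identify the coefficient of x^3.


Read off the coefficient of x^3: -5


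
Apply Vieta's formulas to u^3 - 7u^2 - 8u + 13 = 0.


Monic cubic u^3+bu^2+cu+d=0: sum=-b, pairwise sum=c, product=-d.
b=-7, c=-8, d=13
r1+r2+r3 = 7
r1r2+r1r3+r2r3 = -8
r1r2r3 = -13


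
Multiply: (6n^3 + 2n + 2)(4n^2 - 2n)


Distribute each term of the first polynomial:
  (6n^3)(4n^2 - 2n) = 24n^5 - 12n^4
  (2n)(4n^2 - 2n) = 8n^3 - 4n^2
  (2)(4n^2 - 2n) = 8n^2 - 4n
Sum: 24n^5 - 12n^4 + 8n^3 + 4n^2 - 4n


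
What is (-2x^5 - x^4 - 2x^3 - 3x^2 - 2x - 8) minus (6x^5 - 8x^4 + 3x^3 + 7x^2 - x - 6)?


Distribute the minus sign:
  (-2x^5 - x^4 - 2x^3 - 3x^2 - 2x - 8)
- (6x^5 - 8x^4 + 3x^3 + 7x^2 - x - 6)
Negate second polynomial: -6x^5 + 8x^4 - 3x^3 - 7x^2 + x + 6
Add: -8x^5 + 7x^4 - 5x^3 - 10x^2 - x - 2


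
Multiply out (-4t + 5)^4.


Expand (-4t + 5)^4 by repeated multiplication:
  (-4t + 5)^2 = 16t^2 - 40t + 25
  (-4t + 5)^3 = -64t^3 + 240t^2 - 300t + 125
= 256t^4 - 1280t^3 + 2400t^2 - 2000t + 625


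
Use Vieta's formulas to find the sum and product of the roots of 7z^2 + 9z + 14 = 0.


For az^2+bz+c=0: sum = -b/a, product = c/a.
a=7, b=9, c=14
Sum = -(9)/7 = -9/7
Product = (14)/7 = 2


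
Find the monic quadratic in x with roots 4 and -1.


p(x) = (x - 4)(x + 1)
Expand: x^2 - 3x - 4


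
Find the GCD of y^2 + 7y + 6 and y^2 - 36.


Factor each:
  y^2 + 7y + 6 = (y + 6)(y + 1)
  y^2 - 36 = (y + 6)(y - 6)
Common monic factor: y + 6


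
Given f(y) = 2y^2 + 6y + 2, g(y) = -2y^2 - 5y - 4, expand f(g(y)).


Substitute g(y) into f:
f(g(y)) = 2*(-2y^2 - 5y - 4)^2 + 6*(-2y^2 - 5y - 4) + 2
(-2y^2 - 5y - 4)^2 = 4y^4 + 20y^3 + 41y^2 + 40y + 16
Expand and combine: 8y^4 + 40y^3 + 70y^2 + 50y + 10


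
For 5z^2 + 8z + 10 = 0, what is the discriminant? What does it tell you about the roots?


D = b^2 - 4ac = (8)^2 - 4(5)(10) = 64 - 200 = -136
Since D < 0: two complex conjugate roots (no real roots)


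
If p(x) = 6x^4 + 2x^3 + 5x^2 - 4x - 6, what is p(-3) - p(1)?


p(-3) = 483
p(1) = 3
p(-3) - p(1) = 483 - 3 = 480


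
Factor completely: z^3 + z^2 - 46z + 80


Try integer roots (divisors of 80). z=2: p(2)=0.
Divide out (z - 2): quotient is z^2 + 3z - 40.
Factor the quadratic: (z + 8)(z - 5)
Result: (z - 2)(z + 8)(z - 5)


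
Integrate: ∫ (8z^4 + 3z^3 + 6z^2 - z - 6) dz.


Reverse power rule on each term:
  ∫ 8z^4 dz = (8/5)z^5
  ∫ 3z^3 dz = (3/4)z^4
  ∫ 6z^2 dz = 2z^3
  ∫ -z dz = -(1/2)z^2
  ∫ -6 dz = -6z
F(z) = (8/5)z^5 + (3/4)z^4 + 2z^3 - (1/2)z^2 - 6z + C


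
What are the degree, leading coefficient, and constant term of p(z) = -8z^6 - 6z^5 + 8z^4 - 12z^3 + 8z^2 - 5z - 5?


Highest power of z is 6, with coefficient -8. Constant term is -5.
Degree = 6, leading coefficient = -8, constant term = -5


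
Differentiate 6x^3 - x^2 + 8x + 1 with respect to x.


Apply the power rule term by term:
  d/dx(6x^3) = 18x^2
  d/dx(-x^2) = -2x
  d/dx(8x) = 8
  d/dx(1) = 0
p'(x) = 18x^2 - 2x + 8


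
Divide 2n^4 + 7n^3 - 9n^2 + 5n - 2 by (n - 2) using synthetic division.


Synthetic division with c = 2. Coefficients: 2, 7, -9, 5, -2
Bring down 2.
  2 * 2 = 4; 4 + 7 = 11
  11 * 2 = 22; 22 - 9 = 13
  13 * 2 = 26; 26 + 5 = 31
  31 * 2 = 62; 62 - 2 = 60
Quotient: 2n^3 + 11n^2 + 13n + 31, Remainder: 60


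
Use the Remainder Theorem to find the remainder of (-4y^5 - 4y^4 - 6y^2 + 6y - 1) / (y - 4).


By the Remainder Theorem, the remainder equals p(4):
  -4*(4)^5 = -4096
  -4*(4)^4 = -1024
  0*(4)^3 = 0
  -6*(4)^2 = -96
  6*(4)^1 = 24
  constant: -1
Sum: -4096 - 1024 + 0 - 96 + 24 - 1 = -5193


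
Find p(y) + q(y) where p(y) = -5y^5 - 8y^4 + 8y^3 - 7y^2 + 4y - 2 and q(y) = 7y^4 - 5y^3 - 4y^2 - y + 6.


Align terms by degree and add:
  -5y^5 - 8y^4 + 8y^3 - 7y^2 + 4y - 2
+ 7y^4 - 5y^3 - 4y^2 - y + 6
= -5y^5 - y^4 + 3y^3 - 11y^2 + 3y + 4


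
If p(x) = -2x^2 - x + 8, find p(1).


Using direct substitution:
  -2 * (1)^2 = -2
  -1 * (1)^1 = -1
  constant: 8
Sum = -2 - 1 + 8 = 5


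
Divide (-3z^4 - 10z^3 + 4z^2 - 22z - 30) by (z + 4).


(-3z^4 - 10z^3 + 4z^2 - 22z - 30) / (z + 4)
Step 1: -3z^3 * (z + 4) = -3z^4 - 12z^3; subtract.
Step 2: 2z^2 * (z + 4) = 2z^3 + 8z^2; subtract.
Step 3: -4z * (z + 4) = -4z^2 - 16z; subtract.
Step 4: -6 * (z + 4) = -6z - 24; subtract.
Quotient: -3z^3 + 2z^2 - 4z - 6, Remainder: -6


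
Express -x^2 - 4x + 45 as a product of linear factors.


Roots satisfy r1 + r2 = -b/a = -4 and r1*r2 = c/a = -45.
So r1 = -9, r2 = 5.
-x^2 - 4x + 45 = -(x - r1)(x - r2) = -(x + 9)(x - 5)


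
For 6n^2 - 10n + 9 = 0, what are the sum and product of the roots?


For an^2+bn+c=0: sum = -b/a, product = c/a.
a=6, b=-10, c=9
Sum = -(-10)/6 = 5/3
Product = (9)/6 = 3/2


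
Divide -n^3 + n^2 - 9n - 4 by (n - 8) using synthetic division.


Synthetic division with c = 8. Coefficients: -1, 1, -9, -4
Bring down -1.
  -1 * 8 = -8; -8 + 1 = -7
  -7 * 8 = -56; -56 - 9 = -65
  -65 * 8 = -520; -520 - 4 = -524
Quotient: -n^2 - 7n - 65, Remainder: -524


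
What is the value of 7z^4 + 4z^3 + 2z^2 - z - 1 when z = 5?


Using direct substitution:
  7 * (5)^4 = 4375
  4 * (5)^3 = 500
  2 * (5)^2 = 50
  -1 * (5)^1 = -5
  constant: -1
Sum = 4375 + 500 + 50 - 5 - 1 = 4919


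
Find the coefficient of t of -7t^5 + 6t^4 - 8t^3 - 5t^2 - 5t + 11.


Read off the coefficient of t: -5


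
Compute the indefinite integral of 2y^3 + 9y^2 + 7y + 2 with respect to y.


Reverse power rule on each term:
  ∫ 2y^3 dy = (1/2)y^4
  ∫ 9y^2 dy = 3y^3
  ∫ 7y dy = (7/2)y^2
  ∫ 2 dy = 2y
F(y) = (1/2)y^4 + 3y^3 + (7/2)y^2 + 2y + C


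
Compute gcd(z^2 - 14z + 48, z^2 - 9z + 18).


Factor each:
  z^2 - 14z + 48 = (z - 6)(z - 8)
  z^2 - 9z + 18 = (z - 6)(z - 3)
Common monic factor: z - 6


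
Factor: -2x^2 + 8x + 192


Roots satisfy r1 + r2 = -b/a = 4 and r1*r2 = c/a = -96.
So r1 = -8, r2 = 12.
-2x^2 + 8x + 192 = -2(x - r1)(x - r2) = -2(x + 8)(x - 12)


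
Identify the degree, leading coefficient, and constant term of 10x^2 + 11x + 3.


Highest power of x is 2, with coefficient 10. Constant term is 3.
Degree = 2, leading coefficient = 10, constant term = 3


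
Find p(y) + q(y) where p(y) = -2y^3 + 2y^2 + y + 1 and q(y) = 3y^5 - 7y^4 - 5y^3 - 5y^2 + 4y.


Align terms by degree and add:
  -2y^3 + 2y^2 + y + 1
+ 3y^5 - 7y^4 - 5y^3 - 5y^2 + 4y
= 3y^5 - 7y^4 - 7y^3 - 3y^2 + 5y + 1


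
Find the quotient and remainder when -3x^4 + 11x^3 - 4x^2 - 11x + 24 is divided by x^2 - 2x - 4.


(-3x^4 + 11x^3 - 4x^2 - 11x + 24) / (x^2 - 2x - 4)
Step 1: -3x^2 * (x^2 - 2x - 4) = -3x^4 + 6x^3 + 12x^2; subtract.
Step 2: 5x * (x^2 - 2x - 4) = 5x^3 - 10x^2 - 20x; subtract.
Step 3: -6 * (x^2 - 2x - 4) = -6x^2 + 12x + 24; subtract.
Quotient: -3x^2 + 5x - 6, Remainder: -3x


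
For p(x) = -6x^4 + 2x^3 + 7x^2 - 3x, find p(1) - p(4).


p(1) = 0
p(4) = -1308
p(1) - p(4) = 0 + 1308 = 1308


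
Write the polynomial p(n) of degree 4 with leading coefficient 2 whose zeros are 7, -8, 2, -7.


p(n) = 2(n - 7)(n + 8)(n - 2)(n + 7)
Expand: 2n^4 + 12n^3 - 130n^2 - 588n + 1568


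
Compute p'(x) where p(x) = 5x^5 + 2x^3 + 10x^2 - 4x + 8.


Apply the power rule term by term:
  d/dx(5x^5) = 25x^4
  d/dx(2x^3) = 6x^2
  d/dx(10x^2) = 20x
  d/dx(-4x) = -4
  d/dx(8) = 0
p'(x) = 25x^4 + 6x^2 + 20x - 4


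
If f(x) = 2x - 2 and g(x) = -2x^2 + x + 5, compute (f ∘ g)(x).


Substitute g(x) into f:
f(g(x)) = 2*(-2x^2 + x + 5) + (-2)
Expand and combine: -4x^2 + 2x + 8


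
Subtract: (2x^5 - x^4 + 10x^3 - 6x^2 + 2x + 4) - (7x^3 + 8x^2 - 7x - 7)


Distribute the minus sign:
  (2x^5 - x^4 + 10x^3 - 6x^2 + 2x + 4)
- (7x^3 + 8x^2 - 7x - 7)
Negate second polynomial: -7x^3 - 8x^2 + 7x + 7
Add: 2x^5 - x^4 + 3x^3 - 14x^2 + 9x + 11


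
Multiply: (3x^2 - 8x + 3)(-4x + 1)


Distribute each term of the first polynomial:
  (3x^2)(-4x + 1) = -12x^3 + 3x^2
  (-8x)(-4x + 1) = 32x^2 - 8x
  (3)(-4x + 1) = -12x + 3
Sum: -12x^3 + 35x^2 - 20x + 3


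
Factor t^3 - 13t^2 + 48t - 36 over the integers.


Try integer roots (divisors of -36). t=6: p(6)=0.
Divide out (t - 6): quotient is t^2 - 7t + 6.
Factor the quadratic: (t - 6)(t - 1)
Result: (t - 6)(t - 6)(t - 1)


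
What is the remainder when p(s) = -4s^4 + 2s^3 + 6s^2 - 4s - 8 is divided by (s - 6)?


By the Remainder Theorem, the remainder equals p(6):
  -4*(6)^4 = -5184
  2*(6)^3 = 432
  6*(6)^2 = 216
  -4*(6)^1 = -24
  constant: -8
Sum: -5184 + 432 + 216 - 24 - 8 = -4568


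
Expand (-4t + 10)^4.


Expand (-4t + 10)^4 by repeated multiplication:
  (-4t + 10)^2 = 16t^2 - 80t + 100
  (-4t + 10)^3 = -64t^3 + 480t^2 - 1200t + 1000
= 256t^4 - 2560t^3 + 9600t^2 - 16000t + 10000


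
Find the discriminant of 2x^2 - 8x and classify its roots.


D = b^2 - 4ac = (-8)^2 - 4(2)(0) = 64 = 64
Since D > 0: two distinct rational roots


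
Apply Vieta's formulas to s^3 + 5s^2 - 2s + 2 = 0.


Monic cubic s^3+bs^2+cs+d=0: sum=-b, pairwise sum=c, product=-d.
b=5, c=-2, d=2
r1+r2+r3 = -5
r1r2+r1r3+r2r3 = -2
r1r2r3 = -2


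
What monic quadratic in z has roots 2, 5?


p(z) = (z - 2)(z - 5)
Expand: z^2 - 7z + 10


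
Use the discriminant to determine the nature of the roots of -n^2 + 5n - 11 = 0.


D = b^2 - 4ac = (5)^2 - 4(-1)(-11) = 25 - 44 = -19
Since D < 0: two complex conjugate roots (no real roots)


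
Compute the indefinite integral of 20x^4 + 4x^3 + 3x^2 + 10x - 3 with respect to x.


Reverse power rule on each term:
  ∫ 20x^4 dx = 4x^5
  ∫ 4x^3 dx = x^4
  ∫ 3x^2 dx = x^3
  ∫ 10x dx = 5x^2
  ∫ -3 dx = -3x
F(x) = 4x^5 + x^4 + x^3 + 5x^2 - 3x + C


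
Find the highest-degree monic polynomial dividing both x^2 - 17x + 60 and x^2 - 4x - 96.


Factor each:
  x^2 - 17x + 60 = (x - 12)(x - 5)
  x^2 - 4x - 96 = (x - 12)(x + 8)
Common monic factor: x - 12


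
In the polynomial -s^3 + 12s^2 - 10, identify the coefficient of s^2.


Read off the coefficient of s^2: 12


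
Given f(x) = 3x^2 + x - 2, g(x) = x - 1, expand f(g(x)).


Substitute g(x) into f:
f(g(x)) = 3*(x - 1)^2 + 1*(x - 1) + (-2)
(x - 1)^2 = x^2 - 2x + 1
Expand and combine: 3x^2 - 5x


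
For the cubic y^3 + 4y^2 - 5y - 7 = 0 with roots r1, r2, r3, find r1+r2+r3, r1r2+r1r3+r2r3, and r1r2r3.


Monic cubic y^3+by^2+cy+d=0: sum=-b, pairwise sum=c, product=-d.
b=4, c=-5, d=-7
r1+r2+r3 = -4
r1r2+r1r3+r2r3 = -5
r1r2r3 = 7


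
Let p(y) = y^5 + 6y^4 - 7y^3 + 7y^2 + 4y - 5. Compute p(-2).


Using direct substitution:
  1 * (-2)^5 = -32
  6 * (-2)^4 = 96
  -7 * (-2)^3 = 56
  7 * (-2)^2 = 28
  4 * (-2)^1 = -8
  constant: -5
Sum = -32 + 96 + 56 + 28 - 8 - 5 = 135


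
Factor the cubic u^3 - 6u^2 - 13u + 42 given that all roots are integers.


Try integer roots (divisors of 42). u=-3: p(-3)=0.
Divide out (u + 3): quotient is u^2 - 9u + 14.
Factor the quadratic: (u - 2)(u - 7)
Result: (u + 3)(u - 2)(u - 7)


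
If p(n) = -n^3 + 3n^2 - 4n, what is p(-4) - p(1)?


p(-4) = 128
p(1) = -2
p(-4) - p(1) = 128 + 2 = 130


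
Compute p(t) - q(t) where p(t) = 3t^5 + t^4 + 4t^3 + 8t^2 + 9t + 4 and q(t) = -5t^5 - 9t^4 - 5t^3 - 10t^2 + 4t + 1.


Distribute the minus sign:
  (3t^5 + t^4 + 4t^3 + 8t^2 + 9t + 4)
- (-5t^5 - 9t^4 - 5t^3 - 10t^2 + 4t + 1)
Negate second polynomial: 5t^5 + 9t^4 + 5t^3 + 10t^2 - 4t - 1
Add: 8t^5 + 10t^4 + 9t^3 + 18t^2 + 5t + 3


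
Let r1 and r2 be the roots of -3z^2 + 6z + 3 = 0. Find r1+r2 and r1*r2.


For az^2+bz+c=0: sum = -b/a, product = c/a.
a=-3, b=6, c=3
Sum = -(6)/-3 = 2
Product = (3)/-3 = -1


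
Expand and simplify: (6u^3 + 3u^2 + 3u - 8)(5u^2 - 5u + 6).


Distribute each term of the first polynomial:
  (6u^3)(5u^2 - 5u + 6) = 30u^5 - 30u^4 + 36u^3
  (3u^2)(5u^2 - 5u + 6) = 15u^4 - 15u^3 + 18u^2
  (3u)(5u^2 - 5u + 6) = 15u^3 - 15u^2 + 18u
  (-8)(5u^2 - 5u + 6) = -40u^2 + 40u - 48
Sum: 30u^5 - 15u^4 + 36u^3 - 37u^2 + 58u - 48


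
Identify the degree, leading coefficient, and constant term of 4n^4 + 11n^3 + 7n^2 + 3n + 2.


Highest power of n is 4, with coefficient 4. Constant term is 2.
Degree = 4, leading coefficient = 4, constant term = 2


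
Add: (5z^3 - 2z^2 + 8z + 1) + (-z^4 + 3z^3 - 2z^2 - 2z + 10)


Align terms by degree and add:
  5z^3 - 2z^2 + 8z + 1
  -z^4 + 3z^3 - 2z^2 - 2z + 10
= -z^4 + 8z^3 - 4z^2 + 6z + 11


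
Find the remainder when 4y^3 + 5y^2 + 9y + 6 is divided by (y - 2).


By the Remainder Theorem, the remainder equals p(2):
  4*(2)^3 = 32
  5*(2)^2 = 20
  9*(2)^1 = 18
  constant: 6
Sum: 32 + 20 + 18 + 6 = 76


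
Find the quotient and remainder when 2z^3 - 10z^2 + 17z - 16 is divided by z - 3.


(2z^3 - 10z^2 + 17z - 16) / (z - 3)
Step 1: 2z^2 * (z - 3) = 2z^3 - 6z^2; subtract.
Step 2: -4z * (z - 3) = -4z^2 + 12z; subtract.
Step 3: 5 * (z - 3) = 5z - 15; subtract.
Quotient: 2z^2 - 4z + 5, Remainder: -1


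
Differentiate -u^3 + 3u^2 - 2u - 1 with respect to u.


Apply the power rule term by term:
  d/du(-u^3) = -3u^2
  d/du(3u^2) = 6u
  d/du(-2u) = -2
  d/du(-1) = 0
p'(u) = -3u^2 + 6u - 2


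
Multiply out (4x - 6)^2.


Expand (4x - 6)^2 by repeated multiplication:
= 16x^2 - 48x + 36


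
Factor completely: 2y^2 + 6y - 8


Roots satisfy r1 + r2 = -b/a = -3 and r1*r2 = c/a = -4.
So r1 = -4, r2 = 1.
2y^2 + 6y - 8 = 2(y - r1)(y - r2) = 2(y + 4)(y - 1)


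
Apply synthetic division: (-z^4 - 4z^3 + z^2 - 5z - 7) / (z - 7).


Synthetic division with c = 7. Coefficients: -1, -4, 1, -5, -7
Bring down -1.
  -1 * 7 = -7; -7 - 4 = -11
  -11 * 7 = -77; -77 + 1 = -76
  -76 * 7 = -532; -532 - 5 = -537
  -537 * 7 = -3759; -3759 - 7 = -3766
Quotient: -z^3 - 11z^2 - 76z - 537, Remainder: -3766


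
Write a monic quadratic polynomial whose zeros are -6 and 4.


p(u) = (u + 6)(u - 4)
Expand: u^2 + 2u - 24


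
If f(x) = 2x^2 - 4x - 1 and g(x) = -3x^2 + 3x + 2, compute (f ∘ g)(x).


Substitute g(x) into f:
f(g(x)) = 2*(-3x^2 + 3x + 2)^2 + (-4)*(-3x^2 + 3x + 2) + (-1)
(-3x^2 + 3x + 2)^2 = 9x^4 - 18x^3 - 3x^2 + 12x + 4
Expand and combine: 18x^4 - 36x^3 + 6x^2 + 12x - 1


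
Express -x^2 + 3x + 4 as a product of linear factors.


Roots satisfy r1 + r2 = -b/a = 3 and r1*r2 = c/a = -4.
So r1 = -1, r2 = 4.
-x^2 + 3x + 4 = -(x - r1)(x - r2) = -(x + 1)(x - 4)


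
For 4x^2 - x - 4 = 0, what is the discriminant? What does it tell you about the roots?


D = b^2 - 4ac = (-1)^2 - 4(4)(-4) = 1 + 64 = 65
Since D > 0: two distinct irrational roots


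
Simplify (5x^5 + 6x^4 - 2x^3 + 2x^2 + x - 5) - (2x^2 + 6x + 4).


Distribute the minus sign:
  (5x^5 + 6x^4 - 2x^3 + 2x^2 + x - 5)
- (2x^2 + 6x + 4)
Negate second polynomial: -2x^2 - 6x - 4
Add: 5x^5 + 6x^4 - 2x^3 - 5x - 9


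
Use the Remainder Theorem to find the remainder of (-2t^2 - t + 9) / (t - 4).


By the Remainder Theorem, the remainder equals p(4):
  -2*(4)^2 = -32
  -1*(4)^1 = -4
  constant: 9
Sum: -32 - 4 + 9 = -27


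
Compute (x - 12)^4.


Expand (x - 12)^4 by repeated multiplication:
  (x - 12)^2 = x^2 - 24x + 144
  (x - 12)^3 = x^3 - 36x^2 + 432x - 1728
= x^4 - 48x^3 + 864x^2 - 6912x + 20736


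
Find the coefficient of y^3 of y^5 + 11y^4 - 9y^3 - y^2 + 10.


Read off the coefficient of y^3: -9


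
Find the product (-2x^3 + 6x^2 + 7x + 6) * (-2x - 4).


Distribute each term of the first polynomial:
  (-2x^3)(-2x - 4) = 4x^4 + 8x^3
  (6x^2)(-2x - 4) = -12x^3 - 24x^2
  (7x)(-2x - 4) = -14x^2 - 28x
  (6)(-2x - 4) = -12x - 24
Sum: 4x^4 - 4x^3 - 38x^2 - 40x - 24


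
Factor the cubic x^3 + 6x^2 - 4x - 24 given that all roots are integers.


Try integer roots (divisors of -24). x=-6: p(-6)=0.
Divide out (x + 6): quotient is x^2 - 4.
Factor the quadratic: (x + 2)(x - 2)
Result: (x + 6)(x + 2)(x - 2)


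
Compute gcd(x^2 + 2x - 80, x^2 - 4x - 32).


Factor each:
  x^2 + 2x - 80 = (x - 8)(x + 10)
  x^2 - 4x - 32 = (x - 8)(x + 4)
Common monic factor: x - 8


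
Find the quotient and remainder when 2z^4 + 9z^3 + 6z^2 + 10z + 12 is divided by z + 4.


(2z^4 + 9z^3 + 6z^2 + 10z + 12) / (z + 4)
Step 1: 2z^3 * (z + 4) = 2z^4 + 8z^3; subtract.
Step 2: z^2 * (z + 4) = z^3 + 4z^2; subtract.
Step 3: 2z * (z + 4) = 2z^2 + 8z; subtract.
Step 4: 2 * (z + 4) = 2z + 8; subtract.
Quotient: 2z^3 + z^2 + 2z + 2, Remainder: 4


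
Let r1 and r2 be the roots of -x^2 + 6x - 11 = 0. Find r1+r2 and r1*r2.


For ax^2+bx+c=0: sum = -b/a, product = c/a.
a=-1, b=6, c=-11
Sum = -(6)/-1 = 6
Product = (-11)/-1 = 11


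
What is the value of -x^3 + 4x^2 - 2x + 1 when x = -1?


Using direct substitution:
  -1 * (-1)^3 = 1
  4 * (-1)^2 = 4
  -2 * (-1)^1 = 2
  constant: 1
Sum = 1 + 4 + 2 + 1 = 8


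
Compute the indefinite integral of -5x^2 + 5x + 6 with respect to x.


Reverse power rule on each term:
  ∫ -5x^2 dx = -(5/3)x^3
  ∫ 5x dx = (5/2)x^2
  ∫ 6 dx = 6x
F(x) = -(5/3)x^3 + (5/2)x^2 + 6x + C


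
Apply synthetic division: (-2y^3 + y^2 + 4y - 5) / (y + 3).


Synthetic division with c = -3. Coefficients: -2, 1, 4, -5
Bring down -2.
  -2 * -3 = 6; 6 + 1 = 7
  7 * -3 = -21; -21 + 4 = -17
  -17 * -3 = 51; 51 - 5 = 46
Quotient: -2y^2 + 7y - 17, Remainder: 46


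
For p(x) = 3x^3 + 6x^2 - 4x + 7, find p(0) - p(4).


p(0) = 7
p(4) = 279
p(0) - p(4) = 7 - 279 = -272


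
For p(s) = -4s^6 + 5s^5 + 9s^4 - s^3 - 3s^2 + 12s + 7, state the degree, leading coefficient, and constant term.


Highest power of s is 6, with coefficient -4. Constant term is 7.
Degree = 6, leading coefficient = -4, constant term = 7


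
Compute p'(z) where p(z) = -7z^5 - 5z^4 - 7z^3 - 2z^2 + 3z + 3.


Apply the power rule term by term:
  d/dz(-7z^5) = -35z^4
  d/dz(-5z^4) = -20z^3
  d/dz(-7z^3) = -21z^2
  d/dz(-2z^2) = -4z
  d/dz(3z) = 3
  d/dz(3) = 0
p'(z) = -35z^4 - 20z^3 - 21z^2 - 4z + 3


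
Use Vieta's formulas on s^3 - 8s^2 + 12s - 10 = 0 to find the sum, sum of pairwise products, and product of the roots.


Monic cubic s^3+bs^2+cs+d=0: sum=-b, pairwise sum=c, product=-d.
b=-8, c=12, d=-10
r1+r2+r3 = 8
r1r2+r1r3+r2r3 = 12
r1r2r3 = 10


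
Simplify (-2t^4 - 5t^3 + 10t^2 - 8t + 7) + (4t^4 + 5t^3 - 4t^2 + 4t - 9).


Align terms by degree and add:
  -2t^4 - 5t^3 + 10t^2 - 8t + 7
+ 4t^4 + 5t^3 - 4t^2 + 4t - 9
= 2t^4 + 6t^2 - 4t - 2


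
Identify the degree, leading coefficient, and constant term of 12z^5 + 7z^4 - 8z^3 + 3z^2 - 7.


Highest power of z is 5, with coefficient 12. Constant term is -7.
Degree = 5, leading coefficient = 12, constant term = -7


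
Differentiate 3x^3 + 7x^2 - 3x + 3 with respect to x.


Apply the power rule term by term:
  d/dx(3x^3) = 9x^2
  d/dx(7x^2) = 14x
  d/dx(-3x) = -3
  d/dx(3) = 0
p'(x) = 9x^2 + 14x - 3


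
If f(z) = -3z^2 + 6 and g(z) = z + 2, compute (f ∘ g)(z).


Substitute g(z) into f:
f(g(z)) = -3*(z + 2)^2 + 6
(z + 2)^2 = z^2 + 4z + 4
Expand and combine: -3z^2 - 12z - 6


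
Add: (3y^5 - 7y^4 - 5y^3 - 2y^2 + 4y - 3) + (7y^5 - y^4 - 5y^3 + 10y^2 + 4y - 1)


Align terms by degree and add:
  3y^5 - 7y^4 - 5y^3 - 2y^2 + 4y - 3
+ 7y^5 - y^4 - 5y^3 + 10y^2 + 4y - 1
= 10y^5 - 8y^4 - 10y^3 + 8y^2 + 8y - 4


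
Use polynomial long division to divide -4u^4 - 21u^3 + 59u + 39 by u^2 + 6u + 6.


(-4u^4 - 21u^3 + 59u + 39) / (u^2 + 6u + 6)
Step 1: -4u^2 * (u^2 + 6u + 6) = -4u^4 - 24u^3 - 24u^2; subtract.
Step 2: 3u * (u^2 + 6u + 6) = 3u^3 + 18u^2 + 18u; subtract.
Step 3: 6 * (u^2 + 6u + 6) = 6u^2 + 36u + 36; subtract.
Quotient: -4u^2 + 3u + 6, Remainder: 5u + 3


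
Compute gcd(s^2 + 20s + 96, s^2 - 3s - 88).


Factor each:
  s^2 + 20s + 96 = (s + 8)(s + 12)
  s^2 - 3s - 88 = (s + 8)(s - 11)
Common monic factor: s + 8


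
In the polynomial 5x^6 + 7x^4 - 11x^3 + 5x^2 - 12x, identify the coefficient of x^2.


Read off the coefficient of x^2: 5


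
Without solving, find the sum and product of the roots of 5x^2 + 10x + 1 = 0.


For ax^2+bx+c=0: sum = -b/a, product = c/a.
a=5, b=10, c=1
Sum = -(10)/5 = -2
Product = (1)/5 = 1/5


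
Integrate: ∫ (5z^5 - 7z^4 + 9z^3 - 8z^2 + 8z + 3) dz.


Reverse power rule on each term:
  ∫ 5z^5 dz = (5/6)z^6
  ∫ -7z^4 dz = -(7/5)z^5
  ∫ 9z^3 dz = (9/4)z^4
  ∫ -8z^2 dz = -(8/3)z^3
  ∫ 8z dz = 4z^2
  ∫ 3 dz = 3z
F(z) = (5/6)z^6 - (7/5)z^5 + (9/4)z^4 - (8/3)z^3 + 4z^2 + 3z + C


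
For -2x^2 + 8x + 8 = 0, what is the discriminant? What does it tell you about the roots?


D = b^2 - 4ac = (8)^2 - 4(-2)(8) = 64 + 64 = 128
Since D > 0: two distinct irrational roots


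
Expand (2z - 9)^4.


Expand (2z - 9)^4 by repeated multiplication:
  (2z - 9)^2 = 4z^2 - 36z + 81
  (2z - 9)^3 = 8z^3 - 108z^2 + 486z - 729
= 16z^4 - 288z^3 + 1944z^2 - 5832z + 6561


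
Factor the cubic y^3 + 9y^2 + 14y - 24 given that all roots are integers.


Try integer roots (divisors of -24). y=-6: p(-6)=0.
Divide out (y + 6): quotient is y^2 + 3y - 4.
Factor the quadratic: (y + 4)(y - 1)
Result: (y + 6)(y + 4)(y - 1)


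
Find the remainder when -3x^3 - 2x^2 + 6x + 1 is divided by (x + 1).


By the Remainder Theorem, the remainder equals p(-1):
  -3*(-1)^3 = 3
  -2*(-1)^2 = -2
  6*(-1)^1 = -6
  constant: 1
Sum: 3 - 2 - 6 + 1 = -4


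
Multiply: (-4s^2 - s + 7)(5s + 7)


Distribute each term of the first polynomial:
  (-4s^2)(5s + 7) = -20s^3 - 28s^2
  (-s)(5s + 7) = -5s^2 - 7s
  (7)(5s + 7) = 35s + 49
Sum: -20s^3 - 33s^2 + 28s + 49


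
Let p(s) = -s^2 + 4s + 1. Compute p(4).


Using direct substitution:
  -1 * (4)^2 = -16
  4 * (4)^1 = 16
  constant: 1
Sum = -16 + 16 + 1 = 1


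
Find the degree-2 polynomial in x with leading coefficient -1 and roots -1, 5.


p(x) = -(x + 1)(x - 5)
Expand: -x^2 + 4x + 5


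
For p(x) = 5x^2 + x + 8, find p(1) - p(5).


p(1) = 14
p(5) = 138
p(1) - p(5) = 14 - 138 = -124


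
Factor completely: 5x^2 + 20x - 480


Roots satisfy r1 + r2 = -b/a = -4 and r1*r2 = c/a = -96.
So r1 = 8, r2 = -12.
5x^2 + 20x - 480 = 5(x - r1)(x - r2) = 5(x - 8)(x + 12)


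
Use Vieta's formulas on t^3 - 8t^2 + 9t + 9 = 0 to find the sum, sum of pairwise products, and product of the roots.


Monic cubic t^3+bt^2+ct+d=0: sum=-b, pairwise sum=c, product=-d.
b=-8, c=9, d=9
r1+r2+r3 = 8
r1r2+r1r3+r2r3 = 9
r1r2r3 = -9


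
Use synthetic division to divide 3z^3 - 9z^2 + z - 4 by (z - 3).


Synthetic division with c = 3. Coefficients: 3, -9, 1, -4
Bring down 3.
  3 * 3 = 9; 9 - 9 = 0
  0 * 3 = 0; 0 + 1 = 1
  1 * 3 = 3; 3 - 4 = -1
Quotient: 3z^2 + 1, Remainder: -1


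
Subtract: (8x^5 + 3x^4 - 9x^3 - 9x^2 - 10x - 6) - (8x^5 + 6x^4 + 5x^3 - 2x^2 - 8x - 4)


Distribute the minus sign:
  (8x^5 + 3x^4 - 9x^3 - 9x^2 - 10x - 6)
- (8x^5 + 6x^4 + 5x^3 - 2x^2 - 8x - 4)
Negate second polynomial: -8x^5 - 6x^4 - 5x^3 + 2x^2 + 8x + 4
Add: -3x^4 - 14x^3 - 7x^2 - 2x - 2


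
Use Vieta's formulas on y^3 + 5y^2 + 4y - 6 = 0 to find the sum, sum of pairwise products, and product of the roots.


Monic cubic y^3+by^2+cy+d=0: sum=-b, pairwise sum=c, product=-d.
b=5, c=4, d=-6
r1+r2+r3 = -5
r1r2+r1r3+r2r3 = 4
r1r2r3 = 6


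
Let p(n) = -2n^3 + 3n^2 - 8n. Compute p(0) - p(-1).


p(0) = 0
p(-1) = 13
p(0) - p(-1) = 0 - 13 = -13


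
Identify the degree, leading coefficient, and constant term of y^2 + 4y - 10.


Highest power of y is 2, with coefficient 1. Constant term is -10.
Degree = 2, leading coefficient = 1, constant term = -10


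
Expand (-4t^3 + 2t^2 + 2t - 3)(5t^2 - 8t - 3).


Distribute each term of the first polynomial:
  (-4t^3)(5t^2 - 8t - 3) = -20t^5 + 32t^4 + 12t^3
  (2t^2)(5t^2 - 8t - 3) = 10t^4 - 16t^3 - 6t^2
  (2t)(5t^2 - 8t - 3) = 10t^3 - 16t^2 - 6t
  (-3)(5t^2 - 8t - 3) = -15t^2 + 24t + 9
Sum: -20t^5 + 42t^4 + 6t^3 - 37t^2 + 18t + 9


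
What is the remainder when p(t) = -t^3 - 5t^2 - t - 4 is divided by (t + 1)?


By the Remainder Theorem, the remainder equals p(-1):
  -1*(-1)^3 = 1
  -5*(-1)^2 = -5
  -1*(-1)^1 = 1
  constant: -4
Sum: 1 - 5 + 1 - 4 = -7


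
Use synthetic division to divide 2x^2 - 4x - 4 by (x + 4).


Synthetic division with c = -4. Coefficients: 2, -4, -4
Bring down 2.
  2 * -4 = -8; -8 - 4 = -12
  -12 * -4 = 48; 48 - 4 = 44
Quotient: 2x - 12, Remainder: 44


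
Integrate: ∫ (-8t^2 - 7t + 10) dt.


Reverse power rule on each term:
  ∫ -8t^2 dt = -(8/3)t^3
  ∫ -7t dt = -(7/2)t^2
  ∫ 10 dt = 10t
F(t) = -(8/3)t^3 - (7/2)t^2 + 10t + C


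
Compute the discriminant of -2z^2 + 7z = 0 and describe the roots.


D = b^2 - 4ac = (7)^2 - 4(-2)(0) = 49 = 49
Since D > 0: two distinct rational roots


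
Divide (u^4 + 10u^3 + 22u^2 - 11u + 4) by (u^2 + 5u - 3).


(u^4 + 10u^3 + 22u^2 - 11u + 4) / (u^2 + 5u - 3)
Step 1: u^2 * (u^2 + 5u - 3) = u^4 + 5u^3 - 3u^2; subtract.
Step 2: 5u * (u^2 + 5u - 3) = 5u^3 + 25u^2 - 15u; subtract.
Step 3: 0 * (u^2 + 5u - 3) = 0; subtract.
Quotient: u^2 + 5u, Remainder: 4u + 4


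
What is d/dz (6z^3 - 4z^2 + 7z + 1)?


Apply the power rule term by term:
  d/dz(6z^3) = 18z^2
  d/dz(-4z^2) = -8z
  d/dz(7z) = 7
  d/dz(1) = 0
p'(z) = 18z^2 - 8z + 7


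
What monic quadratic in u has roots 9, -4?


p(u) = (u - 9)(u + 4)
Expand: u^2 - 5u - 36


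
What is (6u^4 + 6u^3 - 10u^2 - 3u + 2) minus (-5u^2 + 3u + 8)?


Distribute the minus sign:
  (6u^4 + 6u^3 - 10u^2 - 3u + 2)
- (-5u^2 + 3u + 8)
Negate second polynomial: 5u^2 - 3u - 8
Add: 6u^4 + 6u^3 - 5u^2 - 6u - 6


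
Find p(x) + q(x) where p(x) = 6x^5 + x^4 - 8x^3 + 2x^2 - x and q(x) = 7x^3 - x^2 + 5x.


Align terms by degree and add:
  6x^5 + x^4 - 8x^3 + 2x^2 - x
+ 7x^3 - x^2 + 5x
= 6x^5 + x^4 - x^3 + x^2 + 4x


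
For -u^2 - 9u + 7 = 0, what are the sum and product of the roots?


For au^2+bu+c=0: sum = -b/a, product = c/a.
a=-1, b=-9, c=7
Sum = -(-9)/-1 = -9
Product = (7)/-1 = -7


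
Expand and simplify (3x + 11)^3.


Expand (3x + 11)^3 by repeated multiplication:
  (3x + 11)^2 = 9x^2 + 66x + 121
= 27x^3 + 297x^2 + 1089x + 1331


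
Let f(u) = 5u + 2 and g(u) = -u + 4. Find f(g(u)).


Substitute g(u) into f:
f(g(u)) = 5*(-u + 4) + 2
Expand and combine: -5u + 22


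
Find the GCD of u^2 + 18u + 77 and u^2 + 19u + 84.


Factor each:
  u^2 + 18u + 77 = (u + 7)(u + 11)
  u^2 + 19u + 84 = (u + 7)(u + 12)
Common monic factor: u + 7


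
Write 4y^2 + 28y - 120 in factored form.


Roots satisfy r1 + r2 = -b/a = -7 and r1*r2 = c/a = -30.
So r1 = 3, r2 = -10.
4y^2 + 28y - 120 = 4(y - r1)(y - r2) = 4(y - 3)(y + 10)


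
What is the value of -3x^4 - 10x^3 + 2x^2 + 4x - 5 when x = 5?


Using direct substitution:
  -3 * (5)^4 = -1875
  -10 * (5)^3 = -1250
  2 * (5)^2 = 50
  4 * (5)^1 = 20
  constant: -5
Sum = -1875 - 1250 + 50 + 20 - 5 = -3060


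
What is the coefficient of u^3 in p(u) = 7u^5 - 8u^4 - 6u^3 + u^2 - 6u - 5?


Read off the coefficient of u^3: -6


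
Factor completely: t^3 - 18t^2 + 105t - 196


Try integer roots (divisors of -196). t=4: p(4)=0.
Divide out (t - 4): quotient is t^2 - 14t + 49.
Factor the quadratic: (t - 7)(t - 7)
Result: (t - 4)(t - 7)(t - 7)


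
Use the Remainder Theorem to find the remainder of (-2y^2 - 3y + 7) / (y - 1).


By the Remainder Theorem, the remainder equals p(1):
  -2*(1)^2 = -2
  -3*(1)^1 = -3
  constant: 7
Sum: -2 - 3 + 7 = 2


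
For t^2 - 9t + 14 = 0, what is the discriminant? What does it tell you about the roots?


D = b^2 - 4ac = (-9)^2 - 4(1)(14) = 81 - 56 = 25
Since D > 0: two distinct rational roots


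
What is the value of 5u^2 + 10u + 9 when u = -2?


Using direct substitution:
  5 * (-2)^2 = 20
  10 * (-2)^1 = -20
  constant: 9
Sum = 20 - 20 + 9 = 9


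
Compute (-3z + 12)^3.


Expand (-3z + 12)^3 by repeated multiplication:
  (-3z + 12)^2 = 9z^2 - 72z + 144
= -27z^3 + 324z^2 - 1296z + 1728


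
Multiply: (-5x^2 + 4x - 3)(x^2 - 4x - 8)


Distribute each term of the first polynomial:
  (-5x^2)(x^2 - 4x - 8) = -5x^4 + 20x^3 + 40x^2
  (4x)(x^2 - 4x - 8) = 4x^3 - 16x^2 - 32x
  (-3)(x^2 - 4x - 8) = -3x^2 + 12x + 24
Sum: -5x^4 + 24x^3 + 21x^2 - 20x + 24


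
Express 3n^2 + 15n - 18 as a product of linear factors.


Roots satisfy r1 + r2 = -b/a = -5 and r1*r2 = c/a = -6.
So r1 = 1, r2 = -6.
3n^2 + 15n - 18 = 3(n - r1)(n - r2) = 3(n - 1)(n + 6)


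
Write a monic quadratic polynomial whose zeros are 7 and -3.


p(u) = (u - 7)(u + 3)
Expand: u^2 - 4u - 21


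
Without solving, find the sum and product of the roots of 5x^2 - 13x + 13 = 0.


For ax^2+bx+c=0: sum = -b/a, product = c/a.
a=5, b=-13, c=13
Sum = -(-13)/5 = 13/5
Product = (13)/5 = 13/5


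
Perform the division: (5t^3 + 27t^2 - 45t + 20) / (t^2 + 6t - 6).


(5t^3 + 27t^2 - 45t + 20) / (t^2 + 6t - 6)
Step 1: 5t * (t^2 + 6t - 6) = 5t^3 + 30t^2 - 30t; subtract.
Step 2: -3 * (t^2 + 6t - 6) = -3t^2 - 18t + 18; subtract.
Quotient: 5t - 3, Remainder: 3t + 2


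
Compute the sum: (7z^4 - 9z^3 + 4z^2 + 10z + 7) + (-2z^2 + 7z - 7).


Align terms by degree and add:
  7z^4 - 9z^3 + 4z^2 + 10z + 7
  -2z^2 + 7z - 7
= 7z^4 - 9z^3 + 2z^2 + 17z


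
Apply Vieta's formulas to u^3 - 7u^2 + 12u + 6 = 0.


Monic cubic u^3+bu^2+cu+d=0: sum=-b, pairwise sum=c, product=-d.
b=-7, c=12, d=6
r1+r2+r3 = 7
r1r2+r1r3+r2r3 = 12
r1r2r3 = -6


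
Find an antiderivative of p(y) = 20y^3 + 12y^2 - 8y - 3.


Reverse power rule on each term:
  ∫ 20y^3 dy = 5y^4
  ∫ 12y^2 dy = 4y^3
  ∫ -8y dy = -4y^2
  ∫ -3 dy = -3y
F(y) = 5y^4 + 4y^3 - 4y^2 - 3y + C


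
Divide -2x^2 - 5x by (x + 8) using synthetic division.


Synthetic division with c = -8. Coefficients: -2, -5, 0
Bring down -2.
  -2 * -8 = 16; 16 - 5 = 11
  11 * -8 = -88; -88 + 0 = -88
Quotient: -2x + 11, Remainder: -88


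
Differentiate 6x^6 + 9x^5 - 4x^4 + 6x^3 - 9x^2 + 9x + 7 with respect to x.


Apply the power rule term by term:
  d/dx(6x^6) = 36x^5
  d/dx(9x^5) = 45x^4
  d/dx(-4x^4) = -16x^3
  d/dx(6x^3) = 18x^2
  d/dx(-9x^2) = -18x
  d/dx(9x) = 9
  d/dx(7) = 0
p'(x) = 36x^5 + 45x^4 - 16x^3 + 18x^2 - 18x + 9


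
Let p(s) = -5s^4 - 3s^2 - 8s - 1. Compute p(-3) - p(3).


p(-3) = -409
p(3) = -457
p(-3) - p(3) = -409 + 457 = 48


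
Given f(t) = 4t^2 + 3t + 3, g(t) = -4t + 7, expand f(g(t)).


Substitute g(t) into f:
f(g(t)) = 4*(-4t + 7)^2 + 3*(-4t + 7) + 3
(-4t + 7)^2 = 16t^2 - 56t + 49
Expand and combine: 64t^2 - 236t + 220


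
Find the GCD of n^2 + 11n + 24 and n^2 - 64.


Factor each:
  n^2 + 11n + 24 = (n + 8)(n + 3)
  n^2 - 64 = (n + 8)(n - 8)
Common monic factor: n + 8


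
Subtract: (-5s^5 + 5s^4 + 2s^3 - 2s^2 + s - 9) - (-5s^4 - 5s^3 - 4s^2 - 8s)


Distribute the minus sign:
  (-5s^5 + 5s^4 + 2s^3 - 2s^2 + s - 9)
- (-5s^4 - 5s^3 - 4s^2 - 8s)
Negate second polynomial: 5s^4 + 5s^3 + 4s^2 + 8s
Add: -5s^5 + 10s^4 + 7s^3 + 2s^2 + 9s - 9


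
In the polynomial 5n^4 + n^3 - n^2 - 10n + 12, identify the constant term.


Read off the constant term: 12


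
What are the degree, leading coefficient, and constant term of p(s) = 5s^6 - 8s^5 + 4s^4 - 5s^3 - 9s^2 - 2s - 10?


Highest power of s is 6, with coefficient 5. Constant term is -10.
Degree = 6, leading coefficient = 5, constant term = -10
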